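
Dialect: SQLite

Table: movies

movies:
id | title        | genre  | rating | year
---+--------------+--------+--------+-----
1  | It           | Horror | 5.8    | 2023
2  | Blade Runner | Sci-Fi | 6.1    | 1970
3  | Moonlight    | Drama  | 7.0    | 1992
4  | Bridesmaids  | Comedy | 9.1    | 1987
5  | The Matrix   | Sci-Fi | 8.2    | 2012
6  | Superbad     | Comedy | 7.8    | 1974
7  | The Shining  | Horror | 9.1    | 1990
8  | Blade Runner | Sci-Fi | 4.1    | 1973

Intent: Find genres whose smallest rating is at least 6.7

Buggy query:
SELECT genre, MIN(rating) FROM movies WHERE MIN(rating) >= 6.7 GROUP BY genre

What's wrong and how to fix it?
Bug: MIN() in WHERE is a misuse of aggregate

Fix: Use HAVING for the per-group MIN condition

Corrected query:
SELECT genre, MIN(rating) FROM movies GROUP BY genre HAVING MIN(rating) >= 6.7

Result:
genre  | MIN(rating)
-------+------------
Comedy | 7.8        
Drama  | 7          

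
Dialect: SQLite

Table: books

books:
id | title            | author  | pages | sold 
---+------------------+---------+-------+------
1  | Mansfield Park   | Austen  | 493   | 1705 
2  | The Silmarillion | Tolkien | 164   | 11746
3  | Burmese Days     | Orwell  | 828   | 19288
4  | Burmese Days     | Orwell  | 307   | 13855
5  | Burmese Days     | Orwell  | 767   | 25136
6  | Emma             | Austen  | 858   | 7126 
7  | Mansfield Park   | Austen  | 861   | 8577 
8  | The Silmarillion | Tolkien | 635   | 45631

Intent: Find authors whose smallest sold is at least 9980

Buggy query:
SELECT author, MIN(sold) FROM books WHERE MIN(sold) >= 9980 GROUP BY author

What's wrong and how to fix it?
Bug: Aggregates like MIN are computed per group after WHERE runs

Fix: Replace WHERE with HAVING after the GROUP BY

Corrected query:
SELECT author, MIN(sold) FROM books GROUP BY author HAVING MIN(sold) >= 9980

Result:
author  | MIN(sold)
--------+----------
Orwell  | 13855    
Tolkien | 11746    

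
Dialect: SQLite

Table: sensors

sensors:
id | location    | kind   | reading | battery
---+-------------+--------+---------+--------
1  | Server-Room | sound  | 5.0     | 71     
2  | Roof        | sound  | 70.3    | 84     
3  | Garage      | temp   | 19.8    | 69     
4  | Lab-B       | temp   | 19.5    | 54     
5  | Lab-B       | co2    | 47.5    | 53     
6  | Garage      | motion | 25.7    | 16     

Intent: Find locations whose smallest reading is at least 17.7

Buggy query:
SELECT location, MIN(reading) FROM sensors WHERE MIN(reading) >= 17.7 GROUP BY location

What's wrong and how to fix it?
Bug: MIN() in WHERE is a misuse of aggregate

Fix: Replace WHERE with HAVING after the GROUP BY

Corrected query:
SELECT location, MIN(reading) FROM sensors GROUP BY location HAVING MIN(reading) >= 17.7

Result:
location | MIN(reading)
---------+-------------
Garage   | 19.8        
Lab-B    | 19.5        
Roof     | 70.3        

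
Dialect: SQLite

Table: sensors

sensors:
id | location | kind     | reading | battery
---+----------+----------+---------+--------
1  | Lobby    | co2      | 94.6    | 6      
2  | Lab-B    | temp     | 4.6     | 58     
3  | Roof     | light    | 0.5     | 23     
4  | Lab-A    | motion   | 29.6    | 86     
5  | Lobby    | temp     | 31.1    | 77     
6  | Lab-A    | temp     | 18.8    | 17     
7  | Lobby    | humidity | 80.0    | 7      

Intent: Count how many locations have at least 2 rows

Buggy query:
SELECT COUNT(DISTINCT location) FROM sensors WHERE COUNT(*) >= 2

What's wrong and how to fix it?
Bug: WHERE filters individual rows, not groups, so a group-level COUNT is invalid there

Fix: Use a subquery that GROUPs and filters with HAVING, then count its rows

Corrected query:
SELECT COUNT(*) FROM (SELECT location FROM sensors GROUP BY location HAVING COUNT(*) >= 2)

Result:
COUNT(*)
--------
2       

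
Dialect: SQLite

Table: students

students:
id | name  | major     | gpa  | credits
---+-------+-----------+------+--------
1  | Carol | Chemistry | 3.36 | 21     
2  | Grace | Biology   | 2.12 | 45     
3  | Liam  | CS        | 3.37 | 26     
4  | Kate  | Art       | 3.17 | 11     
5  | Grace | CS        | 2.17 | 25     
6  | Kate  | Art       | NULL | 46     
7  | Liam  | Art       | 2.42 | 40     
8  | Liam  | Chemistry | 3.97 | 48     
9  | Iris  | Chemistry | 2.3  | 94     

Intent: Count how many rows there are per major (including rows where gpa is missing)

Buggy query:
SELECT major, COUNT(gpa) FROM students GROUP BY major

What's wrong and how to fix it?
Bug: COUNT(column) counts non-NULL values only; rows with NULL gpa aren't counted

Fix: Use COUNT(*) to count all rows regardless of NULL

Corrected query:
SELECT major, COUNT(*) FROM students GROUP BY major

Result:
major     | COUNT(*)
----------+---------
Art       | 3       
Biology   | 1       
CS        | 2       
Chemistry | 3       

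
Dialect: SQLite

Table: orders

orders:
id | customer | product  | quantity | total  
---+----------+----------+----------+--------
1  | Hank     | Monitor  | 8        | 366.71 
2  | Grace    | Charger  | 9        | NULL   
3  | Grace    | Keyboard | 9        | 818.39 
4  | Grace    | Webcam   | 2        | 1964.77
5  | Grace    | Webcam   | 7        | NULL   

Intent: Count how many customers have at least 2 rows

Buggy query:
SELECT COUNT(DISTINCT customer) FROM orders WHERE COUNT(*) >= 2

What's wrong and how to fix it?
Bug: COUNT(*) cannot appear in WHERE; the per-group count doesn't exist yet

Fix: Use a subquery that GROUPs and filters with HAVING, then count its rows

Corrected query:
SELECT COUNT(*) FROM (SELECT customer FROM orders GROUP BY customer HAVING COUNT(*) >= 2)

Result:
COUNT(*)
--------
1       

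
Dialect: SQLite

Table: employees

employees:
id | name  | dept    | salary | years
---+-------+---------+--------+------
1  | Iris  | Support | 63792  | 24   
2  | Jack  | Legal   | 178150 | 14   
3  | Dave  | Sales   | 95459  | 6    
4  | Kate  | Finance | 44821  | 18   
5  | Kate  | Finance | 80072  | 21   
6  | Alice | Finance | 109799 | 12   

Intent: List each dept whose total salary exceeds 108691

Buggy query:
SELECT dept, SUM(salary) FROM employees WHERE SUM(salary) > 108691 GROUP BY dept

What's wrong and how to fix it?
Bug: Aggregate functions cannot appear in a WHERE clause

Fix: Move the aggregate condition to a HAVING clause

Corrected query:
SELECT dept, SUM(salary) FROM employees GROUP BY dept HAVING SUM(salary) > 108691

Result:
dept    | SUM(salary)
--------+------------
Finance | 234692     
Legal   | 178150     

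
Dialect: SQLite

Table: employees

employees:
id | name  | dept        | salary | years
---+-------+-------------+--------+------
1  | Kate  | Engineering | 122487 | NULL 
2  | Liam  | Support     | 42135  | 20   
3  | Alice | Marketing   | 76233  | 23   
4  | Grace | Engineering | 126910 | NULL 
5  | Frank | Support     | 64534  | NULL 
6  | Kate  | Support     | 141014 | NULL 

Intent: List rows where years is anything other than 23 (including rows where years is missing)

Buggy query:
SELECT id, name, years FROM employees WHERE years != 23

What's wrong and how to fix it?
Bug: 'years != 23' is unknown when years is NULL, so NULL rows are silently excluded

Fix: Handle NULL separately with IS NULL alongside the inequality

Corrected query:
SELECT id, name, years FROM employees WHERE years != 23 OR years IS NULL

Result:
id | name  | years
---+-------+------
1  | Kate  | NULL 
2  | Liam  | 20   
4  | Grace | NULL 
5  | Frank | NULL 
6  | Kate  | NULL 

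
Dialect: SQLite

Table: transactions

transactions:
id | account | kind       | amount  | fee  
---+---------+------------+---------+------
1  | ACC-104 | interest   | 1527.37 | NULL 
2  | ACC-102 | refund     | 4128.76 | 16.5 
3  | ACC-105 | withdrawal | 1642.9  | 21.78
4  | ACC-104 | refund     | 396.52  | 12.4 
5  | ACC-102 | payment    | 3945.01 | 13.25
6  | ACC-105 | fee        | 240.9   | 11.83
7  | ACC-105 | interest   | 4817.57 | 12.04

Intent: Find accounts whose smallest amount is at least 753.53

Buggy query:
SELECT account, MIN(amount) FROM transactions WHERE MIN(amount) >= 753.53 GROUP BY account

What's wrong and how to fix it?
Bug: MIN() in WHERE is a misuse of aggregate

Fix: Use HAVING for the per-group MIN condition

Corrected query:
SELECT account, MIN(amount) FROM transactions GROUP BY account HAVING MIN(amount) >= 753.53

Result:
account | MIN(amount)
--------+------------
ACC-102 | 3945.01    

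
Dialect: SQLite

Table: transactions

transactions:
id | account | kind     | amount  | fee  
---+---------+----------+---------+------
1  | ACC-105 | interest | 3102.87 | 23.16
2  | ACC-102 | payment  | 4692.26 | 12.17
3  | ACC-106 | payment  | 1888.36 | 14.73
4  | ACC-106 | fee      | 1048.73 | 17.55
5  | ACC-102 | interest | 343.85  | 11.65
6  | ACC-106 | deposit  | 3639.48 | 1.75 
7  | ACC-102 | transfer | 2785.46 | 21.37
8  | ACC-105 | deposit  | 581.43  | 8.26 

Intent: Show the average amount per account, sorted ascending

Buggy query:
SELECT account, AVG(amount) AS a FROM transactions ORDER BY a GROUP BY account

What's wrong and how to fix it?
Bug: GROUP BY must precede ORDER BY

Fix: Reorder: SELECT … FROM … GROUP BY … ORDER BY …

Corrected query:
SELECT account, AVG(amount) AS a FROM transactions GROUP BY account ORDER BY a

Result:
account | a      
--------+--------
ACC-105 | 1842.15
ACC-106 | 2192.19
ACC-102 | 2607.19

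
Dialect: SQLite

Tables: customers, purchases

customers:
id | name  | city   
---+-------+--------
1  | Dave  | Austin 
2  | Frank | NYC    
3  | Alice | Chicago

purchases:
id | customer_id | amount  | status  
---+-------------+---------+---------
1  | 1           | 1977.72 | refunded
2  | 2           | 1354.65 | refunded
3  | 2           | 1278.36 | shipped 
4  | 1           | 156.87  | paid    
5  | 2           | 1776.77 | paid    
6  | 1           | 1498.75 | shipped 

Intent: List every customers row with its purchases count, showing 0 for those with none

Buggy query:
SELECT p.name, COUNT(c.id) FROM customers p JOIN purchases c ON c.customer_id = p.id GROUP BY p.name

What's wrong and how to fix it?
Bug: INNER JOIN drops customers rows that have no matching purchases rows

Fix: Switch to LEFT JOIN to retain unmatched parent rows

Corrected query:
SELECT p.name, COUNT(c.id) FROM customers p LEFT JOIN purchases c ON c.customer_id = p.id GROUP BY p.name

Result:
name  | COUNT(c.id)
------+------------
Alice | 0          
Dave  | 3          
Frank | 3          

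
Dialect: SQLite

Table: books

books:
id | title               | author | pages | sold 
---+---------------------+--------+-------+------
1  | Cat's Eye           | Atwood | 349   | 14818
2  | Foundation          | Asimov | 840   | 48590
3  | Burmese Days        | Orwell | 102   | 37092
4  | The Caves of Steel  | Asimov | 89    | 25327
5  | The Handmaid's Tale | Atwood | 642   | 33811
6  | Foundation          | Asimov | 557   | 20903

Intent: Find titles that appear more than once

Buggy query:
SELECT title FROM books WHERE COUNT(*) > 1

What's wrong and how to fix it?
Bug: WHERE can't reference COUNT(*); aggregates are computed after WHERE

Fix: Group first, then use HAVING for the count condition

Corrected query:
SELECT title FROM books GROUP BY title HAVING COUNT(*) > 1

Result:
title     
----------
Foundation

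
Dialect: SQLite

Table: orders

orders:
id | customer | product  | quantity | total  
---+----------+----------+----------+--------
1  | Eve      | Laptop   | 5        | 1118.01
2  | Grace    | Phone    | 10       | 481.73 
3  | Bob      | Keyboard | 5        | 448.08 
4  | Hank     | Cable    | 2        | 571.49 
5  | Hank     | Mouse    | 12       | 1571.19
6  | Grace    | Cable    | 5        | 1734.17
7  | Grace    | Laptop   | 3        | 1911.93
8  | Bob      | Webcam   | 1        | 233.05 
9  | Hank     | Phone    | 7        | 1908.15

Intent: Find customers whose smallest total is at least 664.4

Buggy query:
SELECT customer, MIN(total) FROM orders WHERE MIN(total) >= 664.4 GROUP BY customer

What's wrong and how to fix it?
Bug: MIN() in WHERE is a misuse of aggregate

Fix: Use HAVING for the per-group MIN condition

Corrected query:
SELECT customer, MIN(total) FROM orders GROUP BY customer HAVING MIN(total) >= 664.4

Result:
customer | MIN(total)
---------+-----------
Eve      | 1118.01   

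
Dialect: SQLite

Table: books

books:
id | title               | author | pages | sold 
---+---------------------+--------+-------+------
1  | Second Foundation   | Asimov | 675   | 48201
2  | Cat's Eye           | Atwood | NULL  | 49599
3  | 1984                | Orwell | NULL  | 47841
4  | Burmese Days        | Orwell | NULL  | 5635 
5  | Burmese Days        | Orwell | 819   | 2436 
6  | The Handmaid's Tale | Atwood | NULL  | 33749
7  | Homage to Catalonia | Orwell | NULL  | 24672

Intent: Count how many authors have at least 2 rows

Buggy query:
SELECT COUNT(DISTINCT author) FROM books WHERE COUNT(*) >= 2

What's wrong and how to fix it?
Bug: WHERE filters individual rows, not groups, so a group-level COUNT is invalid there

Fix: Group first with HAVING COUNT(*) >= 2, then COUNT the resulting groups

Corrected query:
SELECT COUNT(*) FROM (SELECT author FROM books GROUP BY author HAVING COUNT(*) >= 2)

Result:
COUNT(*)
--------
2       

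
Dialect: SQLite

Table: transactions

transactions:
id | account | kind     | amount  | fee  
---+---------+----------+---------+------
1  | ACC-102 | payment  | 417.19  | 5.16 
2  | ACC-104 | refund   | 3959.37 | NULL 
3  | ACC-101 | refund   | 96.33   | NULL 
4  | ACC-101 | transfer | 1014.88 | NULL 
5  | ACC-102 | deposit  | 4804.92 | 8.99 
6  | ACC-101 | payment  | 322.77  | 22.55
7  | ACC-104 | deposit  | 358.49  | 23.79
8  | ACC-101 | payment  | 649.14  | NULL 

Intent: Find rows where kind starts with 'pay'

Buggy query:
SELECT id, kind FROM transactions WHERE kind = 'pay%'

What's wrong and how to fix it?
Bug: Wildcards only work with LIKE; '=' treats '%' as a literal character

Fix: Use LIKE for wildcard pattern matching

Corrected query:
SELECT id, kind FROM transactions WHERE kind LIKE 'pay%'

Result:
id | kind   
---+--------
1  | payment
6  | payment
8  | payment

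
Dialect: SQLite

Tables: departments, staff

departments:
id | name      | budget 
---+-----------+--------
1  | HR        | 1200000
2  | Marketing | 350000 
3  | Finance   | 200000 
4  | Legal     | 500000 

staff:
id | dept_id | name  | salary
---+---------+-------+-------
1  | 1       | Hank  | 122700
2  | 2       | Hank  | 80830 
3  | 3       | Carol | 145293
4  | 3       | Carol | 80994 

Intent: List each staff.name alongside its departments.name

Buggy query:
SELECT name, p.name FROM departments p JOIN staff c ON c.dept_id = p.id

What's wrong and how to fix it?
Bug: 'name' exists in both joined tables, so the database can't tell which one is meant

Fix: Prefix ambiguous columns with the table alias

Corrected query:
SELECT c.name, p.name FROM departments p JOIN staff c ON c.dept_id = p.id

Result:
name  | name     
------+----------
Hank  | HR       
Hank  | Marketing
Carol | Finance  
Carol | Finance  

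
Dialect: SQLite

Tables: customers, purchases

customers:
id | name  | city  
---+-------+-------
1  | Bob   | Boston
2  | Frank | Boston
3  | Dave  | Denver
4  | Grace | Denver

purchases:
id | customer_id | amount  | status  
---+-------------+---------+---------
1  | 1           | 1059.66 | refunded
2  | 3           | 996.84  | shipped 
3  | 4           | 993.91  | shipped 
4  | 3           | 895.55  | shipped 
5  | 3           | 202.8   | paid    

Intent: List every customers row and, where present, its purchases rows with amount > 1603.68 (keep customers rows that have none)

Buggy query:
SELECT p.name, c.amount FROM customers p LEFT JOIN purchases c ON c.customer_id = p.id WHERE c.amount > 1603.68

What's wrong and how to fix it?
Bug: A WHERE condition on the right-hand table after LEFT JOIN drops unmatched parents

Fix: Move the right-table condition into the ON clause so unmatched parents are kept

Corrected query:
SELECT p.name, c.amount FROM customers p LEFT JOIN purchases c ON c.customer_id = p.id AND c.amount > 1603.68

Result:
name  | amount
------+-------
Bob   | NULL  
Frank | NULL  
Dave  | NULL  
Grace | NULL  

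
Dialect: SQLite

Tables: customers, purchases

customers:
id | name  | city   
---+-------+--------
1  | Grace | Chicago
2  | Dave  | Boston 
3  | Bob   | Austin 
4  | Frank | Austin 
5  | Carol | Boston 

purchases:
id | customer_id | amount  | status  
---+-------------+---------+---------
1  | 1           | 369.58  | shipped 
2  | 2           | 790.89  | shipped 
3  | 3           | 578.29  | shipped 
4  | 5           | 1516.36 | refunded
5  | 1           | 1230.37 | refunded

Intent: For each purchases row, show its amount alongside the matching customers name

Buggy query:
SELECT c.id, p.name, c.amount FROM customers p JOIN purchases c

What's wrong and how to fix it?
Bug: Missing join condition: each purchases row is matched to all customers rows instead of just its own

Fix: Specify the join condition linking the foreign key to the parent id

Corrected query:
SELECT c.id, p.name, c.amount FROM customers p JOIN purchases c ON c.customer_id = p.id

Result:
id | name  | amount 
---+-------+--------
1  | Grace | 369.58 
2  | Dave  | 790.89 
3  | Bob   | 578.29 
4  | Carol | 1516.36
5  | Grace | 1230.37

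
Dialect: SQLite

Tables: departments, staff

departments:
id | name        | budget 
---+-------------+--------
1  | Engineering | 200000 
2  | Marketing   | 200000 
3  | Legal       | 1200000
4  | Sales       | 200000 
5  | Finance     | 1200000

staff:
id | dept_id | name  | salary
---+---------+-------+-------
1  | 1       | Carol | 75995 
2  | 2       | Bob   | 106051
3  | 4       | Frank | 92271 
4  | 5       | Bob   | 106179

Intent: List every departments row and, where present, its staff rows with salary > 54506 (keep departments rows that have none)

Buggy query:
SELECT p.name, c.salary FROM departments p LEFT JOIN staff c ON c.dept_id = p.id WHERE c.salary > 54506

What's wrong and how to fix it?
Bug: Filtering c.salary in WHERE discards the NULL rows produced by LEFT JOIN, turning it into an inner join

Fix: Put 'c.salary > 54506' in the JOIN's ON clause instead of WHERE

Corrected query:
SELECT p.name, c.salary FROM departments p LEFT JOIN staff c ON c.dept_id = p.id AND c.salary > 54506

Result:
name        | salary
------------+-------
Engineering | 75995 
Marketing   | 106051
Legal       | NULL  
Sales       | 92271 
Finance     | 106179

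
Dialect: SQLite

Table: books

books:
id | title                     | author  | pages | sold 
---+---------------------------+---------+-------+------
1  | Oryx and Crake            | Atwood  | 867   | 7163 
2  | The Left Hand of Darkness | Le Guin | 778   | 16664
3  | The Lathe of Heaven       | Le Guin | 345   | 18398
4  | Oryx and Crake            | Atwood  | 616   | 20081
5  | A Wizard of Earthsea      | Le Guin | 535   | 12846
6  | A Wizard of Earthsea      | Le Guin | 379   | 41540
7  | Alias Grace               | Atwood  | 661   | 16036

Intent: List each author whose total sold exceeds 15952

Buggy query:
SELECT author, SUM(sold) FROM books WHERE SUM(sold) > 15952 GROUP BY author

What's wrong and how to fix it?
Bug: SUM(sold) is an aggregate, but WHERE filters rows before aggregation

Fix: Move the aggregate condition to a HAVING clause

Corrected query:
SELECT author, SUM(sold) FROM books GROUP BY author HAVING SUM(sold) > 15952

Result:
author  | SUM(sold)
--------+----------
Atwood  | 43280    
Le Guin | 89448    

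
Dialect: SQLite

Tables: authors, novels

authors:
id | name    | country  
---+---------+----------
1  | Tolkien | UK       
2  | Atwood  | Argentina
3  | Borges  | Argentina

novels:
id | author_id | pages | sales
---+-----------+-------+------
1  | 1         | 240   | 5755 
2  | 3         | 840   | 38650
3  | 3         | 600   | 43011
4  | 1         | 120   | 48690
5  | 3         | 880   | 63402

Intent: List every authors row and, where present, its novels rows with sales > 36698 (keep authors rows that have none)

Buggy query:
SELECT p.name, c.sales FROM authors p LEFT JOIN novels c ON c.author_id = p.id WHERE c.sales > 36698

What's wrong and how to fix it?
Bug: A WHERE condition on the right-hand table after LEFT JOIN drops unmatched parents

Fix: Move the right-table condition into the ON clause so unmatched parents are kept

Corrected query:
SELECT p.name, c.sales FROM authors p LEFT JOIN novels c ON c.author_id = p.id AND c.sales > 36698

Result:
name    | sales
--------+------
Tolkien | 48690
Atwood  | NULL 
Borges  | 38650
Borges  | 43011
Borges  | 63402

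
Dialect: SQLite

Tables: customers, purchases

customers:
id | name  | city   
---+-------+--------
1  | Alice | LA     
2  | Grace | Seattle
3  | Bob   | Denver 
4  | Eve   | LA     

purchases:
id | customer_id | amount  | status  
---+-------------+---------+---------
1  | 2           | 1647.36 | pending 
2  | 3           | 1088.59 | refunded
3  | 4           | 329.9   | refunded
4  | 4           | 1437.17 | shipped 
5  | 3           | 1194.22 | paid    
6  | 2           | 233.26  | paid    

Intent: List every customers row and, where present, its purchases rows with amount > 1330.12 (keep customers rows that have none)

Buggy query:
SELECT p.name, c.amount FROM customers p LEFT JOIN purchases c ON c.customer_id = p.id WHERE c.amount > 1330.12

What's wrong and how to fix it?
Bug: A WHERE condition on the right-hand table after LEFT JOIN drops unmatched parents

Fix: Put 'c.amount > 1330.12' in the JOIN's ON clause instead of WHERE

Corrected query:
SELECT p.name, c.amount FROM customers p LEFT JOIN purchases c ON c.customer_id = p.id AND c.amount > 1330.12

Result:
name  | amount 
------+--------
Alice | NULL   
Grace | 1647.36
Bob   | NULL   
Eve   | 1437.17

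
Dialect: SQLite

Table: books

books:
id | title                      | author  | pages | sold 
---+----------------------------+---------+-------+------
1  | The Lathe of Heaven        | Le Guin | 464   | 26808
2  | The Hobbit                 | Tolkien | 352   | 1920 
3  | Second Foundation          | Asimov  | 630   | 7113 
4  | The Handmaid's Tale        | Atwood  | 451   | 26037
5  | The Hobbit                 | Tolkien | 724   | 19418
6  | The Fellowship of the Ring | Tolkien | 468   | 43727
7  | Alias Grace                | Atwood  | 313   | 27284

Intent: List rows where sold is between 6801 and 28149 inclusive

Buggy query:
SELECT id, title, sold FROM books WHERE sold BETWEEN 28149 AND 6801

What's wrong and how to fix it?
Bug: The bounds are reversed; BETWEEN a AND b requires a <= b to match anything

Fix: Write BETWEEN 6801 AND 28149

Corrected query:
SELECT id, title, sold FROM books WHERE sold BETWEEN 6801 AND 28149

Result:
id | title               | sold 
---+---------------------+------
1  | The Lathe of Heaven | 26808
3  | Second Foundation   | 7113 
4  | The Handmaid's Tale | 26037
5  | The Hobbit          | 19418
7  | Alias Grace         | 27284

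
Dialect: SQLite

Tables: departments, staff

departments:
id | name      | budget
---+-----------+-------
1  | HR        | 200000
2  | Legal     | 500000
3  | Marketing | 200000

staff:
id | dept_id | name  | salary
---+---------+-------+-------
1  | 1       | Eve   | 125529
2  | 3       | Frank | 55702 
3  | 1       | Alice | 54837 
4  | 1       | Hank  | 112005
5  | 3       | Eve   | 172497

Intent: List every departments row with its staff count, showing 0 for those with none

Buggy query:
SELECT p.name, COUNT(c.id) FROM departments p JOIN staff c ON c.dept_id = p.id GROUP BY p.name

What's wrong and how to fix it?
Bug: An inner join excludes parents with zero children

Fix: Switch to LEFT JOIN to retain unmatched parent rows

Corrected query:
SELECT p.name, COUNT(c.id) FROM departments p LEFT JOIN staff c ON c.dept_id = p.id GROUP BY p.name

Result:
name      | COUNT(c.id)
----------+------------
HR        | 3          
Legal     | 0          
Marketing | 2          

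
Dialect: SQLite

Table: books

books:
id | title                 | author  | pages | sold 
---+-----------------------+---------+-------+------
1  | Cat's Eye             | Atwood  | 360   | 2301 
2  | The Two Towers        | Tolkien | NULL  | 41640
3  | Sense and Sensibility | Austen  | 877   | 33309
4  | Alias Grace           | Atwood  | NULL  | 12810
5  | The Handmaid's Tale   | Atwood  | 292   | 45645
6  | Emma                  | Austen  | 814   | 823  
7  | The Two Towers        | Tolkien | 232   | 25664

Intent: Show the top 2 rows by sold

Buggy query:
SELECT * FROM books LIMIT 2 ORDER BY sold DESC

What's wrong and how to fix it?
Bug: LIMIT must come after ORDER BY

Fix: Swap the clauses: ORDER BY first, then LIMIT

Corrected query:
SELECT * FROM books ORDER BY sold DESC LIMIT 2

Result:
id | title               | author  | pages | sold 
---+---------------------+---------+-------+------
5  | The Handmaid's Tale | Atwood  | 292   | 45645
2  | The Two Towers      | Tolkien | NULL  | 41640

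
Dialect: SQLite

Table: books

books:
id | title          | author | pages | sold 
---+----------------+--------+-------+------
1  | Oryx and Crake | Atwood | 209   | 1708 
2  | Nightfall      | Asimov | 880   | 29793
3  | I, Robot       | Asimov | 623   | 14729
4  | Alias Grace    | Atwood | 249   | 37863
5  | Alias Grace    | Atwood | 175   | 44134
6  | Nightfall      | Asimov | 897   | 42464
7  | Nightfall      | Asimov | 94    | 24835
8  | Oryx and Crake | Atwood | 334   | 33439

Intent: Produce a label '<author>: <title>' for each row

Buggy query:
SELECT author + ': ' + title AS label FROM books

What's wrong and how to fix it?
Bug: SQLite uses || for string concatenation; + coerces text to numbers (yielding 0)

Fix: Replace + with || to concatenate text

Corrected query:
SELECT author || ': ' || title AS label FROM books

Result:
label                 
----------------------
Atwood: Oryx and Crake
Asimov: Nightfall     
Asimov: I, Robot      
Atwood: Alias Grace   
Atwood: Alias Grace   
Asimov: Nightfall     
Asimov: Nightfall     
Atwood: Oryx and Crake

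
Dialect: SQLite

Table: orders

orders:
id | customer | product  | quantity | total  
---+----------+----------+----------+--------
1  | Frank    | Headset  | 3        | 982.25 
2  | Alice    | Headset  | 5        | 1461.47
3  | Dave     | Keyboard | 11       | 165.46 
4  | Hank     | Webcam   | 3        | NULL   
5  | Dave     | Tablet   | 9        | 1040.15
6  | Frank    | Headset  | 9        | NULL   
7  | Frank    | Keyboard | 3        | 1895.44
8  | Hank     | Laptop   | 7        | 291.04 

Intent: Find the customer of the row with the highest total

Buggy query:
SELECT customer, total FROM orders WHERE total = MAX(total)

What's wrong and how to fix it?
Bug: MAX(total) is an aggregate and cannot be used directly in WHERE

Fix: Wrap MAX in a scalar subquery so WHERE compares against a single value

Corrected query:
SELECT customer, total FROM orders WHERE total = (SELECT MAX(total) FROM orders)

Result:
customer | total  
---------+--------
Frank    | 1895.44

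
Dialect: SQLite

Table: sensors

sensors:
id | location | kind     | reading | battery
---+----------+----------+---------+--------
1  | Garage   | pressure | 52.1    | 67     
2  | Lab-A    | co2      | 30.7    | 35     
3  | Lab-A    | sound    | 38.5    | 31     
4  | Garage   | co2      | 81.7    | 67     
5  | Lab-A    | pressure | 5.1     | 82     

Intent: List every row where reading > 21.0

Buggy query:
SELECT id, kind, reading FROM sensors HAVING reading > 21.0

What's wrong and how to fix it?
Bug: HAVING filters the output of aggregation, but this query has no GROUP BY and no aggregate functions, so SQLite rejects it (HAVING clause on a non-aggregate query); the condition here is per row

Fix: Replace HAVING with WHERE since the condition applies to individual rows

Corrected query:
SELECT id, kind, reading FROM sensors WHERE reading > 21.0

Result:
id | kind     | reading
---+----------+--------
1  | pressure | 52.1   
2  | co2      | 30.7   
3  | sound    | 38.5   
4  | co2      | 81.7   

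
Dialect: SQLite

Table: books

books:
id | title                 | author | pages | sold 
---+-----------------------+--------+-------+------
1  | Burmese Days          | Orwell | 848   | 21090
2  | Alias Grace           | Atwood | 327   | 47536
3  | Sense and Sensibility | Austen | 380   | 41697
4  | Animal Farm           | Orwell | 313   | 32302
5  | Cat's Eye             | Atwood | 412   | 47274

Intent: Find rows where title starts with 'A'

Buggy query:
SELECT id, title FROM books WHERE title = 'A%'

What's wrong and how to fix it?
Bug: Wildcards only work with LIKE; '=' treats '%' as a literal character

Fix: Use LIKE for wildcard pattern matching

Corrected query:
SELECT id, title FROM books WHERE title LIKE 'A%'

Result:
id | title      
---+------------
2  | Alias Grace
4  | Animal Farm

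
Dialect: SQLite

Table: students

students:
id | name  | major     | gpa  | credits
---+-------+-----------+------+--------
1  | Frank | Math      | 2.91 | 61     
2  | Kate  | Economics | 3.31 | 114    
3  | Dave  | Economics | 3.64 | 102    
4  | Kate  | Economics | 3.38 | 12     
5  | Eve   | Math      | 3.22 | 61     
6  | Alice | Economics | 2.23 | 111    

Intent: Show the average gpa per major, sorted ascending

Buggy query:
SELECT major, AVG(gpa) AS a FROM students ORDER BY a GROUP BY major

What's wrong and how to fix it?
Bug: GROUP BY must precede ORDER BY

Fix: Reorder: SELECT … FROM … GROUP BY … ORDER BY …

Corrected query:
SELECT major, AVG(gpa) AS a FROM students GROUP BY major ORDER BY a

Result:
major     | a    
----------+------
Math      | 3.065
Economics | 3.14 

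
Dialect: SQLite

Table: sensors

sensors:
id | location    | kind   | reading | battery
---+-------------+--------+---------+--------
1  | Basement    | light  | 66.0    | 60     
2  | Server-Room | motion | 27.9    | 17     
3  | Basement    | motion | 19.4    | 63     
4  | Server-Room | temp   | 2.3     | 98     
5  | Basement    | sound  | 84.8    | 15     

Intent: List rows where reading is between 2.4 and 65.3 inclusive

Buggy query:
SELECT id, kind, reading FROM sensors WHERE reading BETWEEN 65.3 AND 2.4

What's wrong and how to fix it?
Bug: BETWEEN expects the lower bound first; with 65.3 AND 2.4 the range is empty

Fix: Swap the bounds so the smaller value comes first

Corrected query:
SELECT id, kind, reading FROM sensors WHERE reading BETWEEN 2.4 AND 65.3

Result:
id | kind   | reading
---+--------+--------
2  | motion | 27.9   
3  | motion | 19.4   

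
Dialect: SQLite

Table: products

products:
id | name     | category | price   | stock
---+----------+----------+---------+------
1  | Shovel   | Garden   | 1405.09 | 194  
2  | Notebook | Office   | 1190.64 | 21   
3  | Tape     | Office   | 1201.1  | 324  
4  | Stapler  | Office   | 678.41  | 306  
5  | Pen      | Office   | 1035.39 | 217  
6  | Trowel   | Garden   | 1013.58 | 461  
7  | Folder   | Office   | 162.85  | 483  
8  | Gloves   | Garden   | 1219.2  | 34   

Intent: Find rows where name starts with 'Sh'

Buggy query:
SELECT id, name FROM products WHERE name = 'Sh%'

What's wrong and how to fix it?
Bug: '=' compares the literal string including the % character; pattern matching needs LIKE

Fix: Use LIKE for wildcard pattern matching

Corrected query:
SELECT id, name FROM products WHERE name LIKE 'Sh%'

Result:
id | name  
---+-------
1  | Shovel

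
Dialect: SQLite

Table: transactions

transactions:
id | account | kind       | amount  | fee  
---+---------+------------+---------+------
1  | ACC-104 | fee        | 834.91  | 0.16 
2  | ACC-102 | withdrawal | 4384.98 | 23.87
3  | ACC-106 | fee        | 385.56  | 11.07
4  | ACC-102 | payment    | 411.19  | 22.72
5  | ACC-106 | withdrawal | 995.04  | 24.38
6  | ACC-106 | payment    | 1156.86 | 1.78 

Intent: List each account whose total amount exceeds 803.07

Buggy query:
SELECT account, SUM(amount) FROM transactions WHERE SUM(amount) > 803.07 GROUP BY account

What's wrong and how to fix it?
Bug: WHERE runs before GROUP BY, so aggregates aren't available there

Fix: Move the aggregate condition to a HAVING clause

Corrected query:
SELECT account, SUM(amount) FROM transactions GROUP BY account HAVING SUM(amount) > 803.07

Result:
account | SUM(amount)
--------+------------
ACC-102 | 4796.17    
ACC-104 | 834.91     
ACC-106 | 2537.46    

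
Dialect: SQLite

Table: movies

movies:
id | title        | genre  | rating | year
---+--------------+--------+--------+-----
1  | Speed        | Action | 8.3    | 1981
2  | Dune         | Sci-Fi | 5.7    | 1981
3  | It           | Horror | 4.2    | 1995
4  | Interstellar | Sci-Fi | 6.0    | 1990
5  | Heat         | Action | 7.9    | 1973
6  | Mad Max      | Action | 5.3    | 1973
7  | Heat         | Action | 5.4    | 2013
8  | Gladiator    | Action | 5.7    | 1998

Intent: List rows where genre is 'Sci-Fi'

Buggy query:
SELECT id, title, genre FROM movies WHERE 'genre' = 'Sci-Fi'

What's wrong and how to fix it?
Bug: 'genre' in single quotes is a string literal, not the column; the comparison is literal-vs-literal and never true

Fix: Remove the quotes around the column name (or use double quotes for an identifier)

Corrected query:
SELECT id, title, genre FROM movies WHERE genre = 'Sci-Fi'

Result:
id | title        | genre 
---+--------------+-------
2  | Dune         | Sci-Fi
4  | Interstellar | Sci-Fi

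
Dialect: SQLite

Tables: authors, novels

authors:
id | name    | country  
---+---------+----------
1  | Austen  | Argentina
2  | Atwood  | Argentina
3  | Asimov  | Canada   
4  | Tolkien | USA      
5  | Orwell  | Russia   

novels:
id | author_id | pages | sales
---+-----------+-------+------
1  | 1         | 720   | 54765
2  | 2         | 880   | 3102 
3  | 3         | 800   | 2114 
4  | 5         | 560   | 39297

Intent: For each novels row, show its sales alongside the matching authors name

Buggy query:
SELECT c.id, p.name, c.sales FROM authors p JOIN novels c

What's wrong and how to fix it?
Bug: Missing join condition: each novels row is matched to all authors rows instead of just its own

Fix: Add ON c.author_id = p.id to the JOIN

Corrected query:
SELECT c.id, p.name, c.sales FROM authors p JOIN novels c ON c.author_id = p.id

Result:
id | name   | sales
---+--------+------
1  | Austen | 54765
2  | Atwood | 3102 
3  | Asimov | 2114 
4  | Orwell | 39297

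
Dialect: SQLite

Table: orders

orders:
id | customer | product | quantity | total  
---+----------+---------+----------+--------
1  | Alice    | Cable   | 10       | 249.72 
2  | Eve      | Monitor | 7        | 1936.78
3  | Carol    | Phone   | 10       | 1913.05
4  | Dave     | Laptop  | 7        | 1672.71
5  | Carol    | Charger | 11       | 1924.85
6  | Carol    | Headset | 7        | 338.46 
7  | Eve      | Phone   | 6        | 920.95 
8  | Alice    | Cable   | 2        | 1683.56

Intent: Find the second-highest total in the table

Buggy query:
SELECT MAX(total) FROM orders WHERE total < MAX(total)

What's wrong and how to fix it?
Bug: MAX(total) on the right of the comparison is an aggregate-in-WHERE error

Fix: Put the inner MAX in a scalar subquery

Corrected query:
SELECT MAX(total) FROM orders WHERE total < (SELECT MAX(total) FROM orders)

Result:
MAX(total)
----------
1924.85   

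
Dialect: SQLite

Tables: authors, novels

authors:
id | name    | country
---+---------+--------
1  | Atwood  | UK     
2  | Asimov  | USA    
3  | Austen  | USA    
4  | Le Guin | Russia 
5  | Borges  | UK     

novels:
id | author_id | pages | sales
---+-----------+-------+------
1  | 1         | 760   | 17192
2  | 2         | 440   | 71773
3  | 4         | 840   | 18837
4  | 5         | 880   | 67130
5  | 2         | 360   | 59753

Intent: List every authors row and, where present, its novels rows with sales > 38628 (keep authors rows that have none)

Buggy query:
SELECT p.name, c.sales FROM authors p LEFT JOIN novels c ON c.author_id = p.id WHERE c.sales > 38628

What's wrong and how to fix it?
Bug: A WHERE condition on the right-hand table after LEFT JOIN drops unmatched parents

Fix: Put 'c.sales > 38628' in the JOIN's ON clause instead of WHERE

Corrected query:
SELECT p.name, c.sales FROM authors p LEFT JOIN novels c ON c.author_id = p.id AND c.sales > 38628

Result:
name    | sales
--------+------
Atwood  | NULL 
Asimov  | 59753
Asimov  | 71773
Austen  | NULL 
Le Guin | NULL 
Borges  | 67130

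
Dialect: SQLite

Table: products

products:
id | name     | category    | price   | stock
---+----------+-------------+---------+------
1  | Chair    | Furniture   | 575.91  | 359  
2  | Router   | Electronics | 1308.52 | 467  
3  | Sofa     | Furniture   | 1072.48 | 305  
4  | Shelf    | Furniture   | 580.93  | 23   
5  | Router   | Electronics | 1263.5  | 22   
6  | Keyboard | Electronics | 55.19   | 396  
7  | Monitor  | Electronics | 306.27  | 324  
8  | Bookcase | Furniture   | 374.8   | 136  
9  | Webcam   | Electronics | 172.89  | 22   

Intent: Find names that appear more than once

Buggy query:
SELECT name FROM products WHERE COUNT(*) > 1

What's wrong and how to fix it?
Bug: WHERE can't reference COUNT(*); aggregates are computed after WHERE

Fix: Group first, then use HAVING for the count condition

Corrected query:
SELECT name FROM products GROUP BY name HAVING COUNT(*) > 1

Result:
name  
------
Router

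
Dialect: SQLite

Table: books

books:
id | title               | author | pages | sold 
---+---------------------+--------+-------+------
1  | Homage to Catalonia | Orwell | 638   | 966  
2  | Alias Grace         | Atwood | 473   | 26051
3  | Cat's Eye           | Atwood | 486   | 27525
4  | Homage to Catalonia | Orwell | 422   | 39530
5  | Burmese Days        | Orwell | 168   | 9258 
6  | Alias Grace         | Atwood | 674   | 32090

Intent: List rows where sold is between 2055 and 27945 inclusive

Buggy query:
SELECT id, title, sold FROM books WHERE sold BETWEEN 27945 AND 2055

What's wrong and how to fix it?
Bug: BETWEEN expects the lower bound first; with 27945 AND 2055 the range is empty

Fix: Write BETWEEN 2055 AND 27945

Corrected query:
SELECT id, title, sold FROM books WHERE sold BETWEEN 2055 AND 27945

Result:
id | title        | sold 
---+--------------+------
2  | Alias Grace  | 26051
3  | Cat's Eye    | 27525
5  | Burmese Days | 9258 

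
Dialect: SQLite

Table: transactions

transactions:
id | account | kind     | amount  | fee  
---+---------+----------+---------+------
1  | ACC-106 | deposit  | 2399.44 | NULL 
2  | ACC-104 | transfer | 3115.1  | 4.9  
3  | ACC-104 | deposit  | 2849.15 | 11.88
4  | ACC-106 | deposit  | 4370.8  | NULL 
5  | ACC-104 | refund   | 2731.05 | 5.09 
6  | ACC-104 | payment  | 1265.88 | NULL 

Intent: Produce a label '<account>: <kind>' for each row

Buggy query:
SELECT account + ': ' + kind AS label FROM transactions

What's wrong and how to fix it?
Bug: SQLite uses || for string concatenation; + coerces text to numbers (yielding 0)

Fix: Use the || operator for string concatenation

Corrected query:
SELECT account || ': ' || kind AS label FROM transactions

Result:
label            
-----------------
ACC-106: deposit 
ACC-104: transfer
ACC-104: deposit 
ACC-106: deposit 
ACC-104: refund  
ACC-104: payment 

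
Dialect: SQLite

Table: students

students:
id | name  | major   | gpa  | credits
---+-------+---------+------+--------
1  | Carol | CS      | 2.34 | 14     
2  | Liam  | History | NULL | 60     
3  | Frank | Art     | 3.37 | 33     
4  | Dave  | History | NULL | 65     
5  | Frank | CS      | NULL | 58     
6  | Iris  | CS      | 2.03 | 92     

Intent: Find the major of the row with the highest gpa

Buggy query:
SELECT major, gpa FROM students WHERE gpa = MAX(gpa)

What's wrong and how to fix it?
Bug: WHERE is evaluated per row; an aggregate over the whole table isn't defined there

Fix: Wrap MAX in a scalar subquery so WHERE compares against a single value

Corrected query:
SELECT major, gpa FROM students WHERE gpa = (SELECT MAX(gpa) FROM students)

Result:
major | gpa 
------+-----
Art   | 3.37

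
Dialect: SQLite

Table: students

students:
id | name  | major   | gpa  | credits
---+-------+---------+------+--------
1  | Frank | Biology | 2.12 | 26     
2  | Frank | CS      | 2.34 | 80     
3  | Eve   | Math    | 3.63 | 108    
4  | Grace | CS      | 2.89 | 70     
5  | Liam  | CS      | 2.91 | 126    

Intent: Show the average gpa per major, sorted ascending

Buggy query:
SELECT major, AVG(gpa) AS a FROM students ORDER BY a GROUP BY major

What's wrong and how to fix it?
Bug: ORDER BY appears before GROUP BY; SQL clause order requires GROUP BY first

Fix: Move ORDER BY to the end, after GROUP BY

Corrected query:
SELECT major, AVG(gpa) AS a FROM students GROUP BY major ORDER BY a

Result:
major   | a       
--------+---------
Biology | 2.12    
CS      | 2.713333
Math    | 3.63    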